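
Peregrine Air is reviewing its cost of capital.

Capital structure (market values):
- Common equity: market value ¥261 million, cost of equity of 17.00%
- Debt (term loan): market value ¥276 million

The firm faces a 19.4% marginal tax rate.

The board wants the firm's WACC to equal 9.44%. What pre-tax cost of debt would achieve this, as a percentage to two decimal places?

2.84%

Total capital V = 261 + 276 = 537.
Equity weight = 261/537 = 0.4860.
Term loan weight = 276/537 = 0.5140.
Equity contribution = 0.4860 × 17% = 8.2626%.
Remaining for debt = 9.44% − 8.2626% = 1.1774%.
Rd × (1 − 19.4%) × 0.5140 = 1.1774%  ⇒  Rd = 2.8423%.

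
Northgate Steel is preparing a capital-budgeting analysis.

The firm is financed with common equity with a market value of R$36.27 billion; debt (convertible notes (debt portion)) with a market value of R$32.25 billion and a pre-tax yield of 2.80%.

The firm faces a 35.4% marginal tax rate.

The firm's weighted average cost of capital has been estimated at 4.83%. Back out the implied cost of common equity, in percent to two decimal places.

Total capital V = 36.27 + 32.25 = 68.52.
Equity weight = 36.27/68.52 = 0.5293.
Convertible notes (debt portion) weight = 32.25/68.52 = 0.4707.
Debt contribution = 0.4707 × 2.8% × (1 − 35.4%) = 0.8513%.
Required equity contribution = 4.83% − 0.8513% = 3.9787%.
Re = 3.9787% / 0.5293 = 7.5163%.

7.52%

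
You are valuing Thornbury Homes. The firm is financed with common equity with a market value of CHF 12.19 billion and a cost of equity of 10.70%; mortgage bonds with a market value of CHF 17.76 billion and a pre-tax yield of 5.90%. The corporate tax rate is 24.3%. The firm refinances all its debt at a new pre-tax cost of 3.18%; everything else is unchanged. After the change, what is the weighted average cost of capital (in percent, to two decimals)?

After the change:
Total capital V = 12.19 + 17.76 = 29.95.
Equity: weight = 12.19/29.95 = 0.4070; cost = 10.7%.
Mortgage bonds: weight = 17.76/29.95 = 0.5930; after-tax cost = 3.18% × (1 − 24.3%) = 2.4073%.
WACC = 0.4070 × 10.7000% + 0.5930 × 2.4073% = 5.7825%.

5.78%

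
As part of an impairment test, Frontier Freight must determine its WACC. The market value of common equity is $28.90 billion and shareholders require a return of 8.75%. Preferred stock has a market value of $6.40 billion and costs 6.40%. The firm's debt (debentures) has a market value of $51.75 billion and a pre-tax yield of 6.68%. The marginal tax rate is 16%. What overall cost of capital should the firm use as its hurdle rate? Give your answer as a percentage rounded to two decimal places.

Total capital V = 28.9 + 6.4 + 51.75 = 87.05.
Equity: weight = 28.9/87.05 = 0.3320; cost = 8.75%.
Preferred: weight = 6.4/87.05 = 0.0735; cost = 6.4%.
Debentures: weight = 51.75/87.05 = 0.5945; after-tax cost = 6.68% × (1 − 16%) = 5.6112%.
WACC = 0.3320 × 8.7500% + 0.0735 × 6.4000% + 0.5945 × 5.6112% = 6.7113%.

6.71%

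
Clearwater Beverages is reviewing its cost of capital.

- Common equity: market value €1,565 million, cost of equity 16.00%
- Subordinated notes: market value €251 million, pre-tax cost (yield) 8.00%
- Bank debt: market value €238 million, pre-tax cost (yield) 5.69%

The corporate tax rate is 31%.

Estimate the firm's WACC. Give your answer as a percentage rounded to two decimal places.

13.32%

Total capital V = 1565 + 251 + 238 = 2054.
Equity: weight = 1565/2054 = 0.7619; cost = 16%.
Subordinated notes: weight = 251/2054 = 0.1222; after-tax cost = 8% × (1 − 31%) = 5.5200%.
Bank debt: weight = 238/2054 = 0.1159; after-tax cost = 5.69% × (1 − 31%) = 3.9261%.
WACC = 0.7619 × 16.0000% + 0.1222 × 5.5200% + 0.1159 × 3.9261% = 13.3203%.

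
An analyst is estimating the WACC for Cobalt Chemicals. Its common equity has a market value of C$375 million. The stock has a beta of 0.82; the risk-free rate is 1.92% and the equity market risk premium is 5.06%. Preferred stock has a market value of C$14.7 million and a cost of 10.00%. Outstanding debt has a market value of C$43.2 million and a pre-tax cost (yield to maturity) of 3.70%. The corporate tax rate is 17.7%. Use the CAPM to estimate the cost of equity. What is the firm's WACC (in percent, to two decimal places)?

5.90%

Cost of equity via CAPM: Re = 1.92% + 0.82 × 5.06% = 6.0692%.
Total capital V = 375 + 14.7 + 43.2 = 432.9.
Equity: weight = 375/432.9 = 0.8663; cost = 6.0692%.
Preferred: weight = 14.7/432.9 = 0.0340; cost = 10%.
Debt: weight = 43.2/432.9 = 0.0998; after-tax cost = 3.7% × (1 − 17.7%) = 3.0451%.
WACC = 0.8663 × 6.0692% + 0.0340 × 10.0000% + 0.0998 × 3.0451% = 5.9009%.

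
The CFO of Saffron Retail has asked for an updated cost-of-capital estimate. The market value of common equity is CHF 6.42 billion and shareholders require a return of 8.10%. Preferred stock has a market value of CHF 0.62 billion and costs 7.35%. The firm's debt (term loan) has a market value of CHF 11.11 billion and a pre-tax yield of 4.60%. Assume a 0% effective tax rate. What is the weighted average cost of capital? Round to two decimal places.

5.93%

Total capital V = 6.42 + 0.62 + 11.11 = 18.15.
Equity: weight = 6.42/18.15 = 0.3537; cost = 8.1%.
Preferred: weight = 0.62/18.15 = 0.0342; cost = 7.35%.
Term loan: weight = 11.11/18.15 = 0.6121; after-tax cost = 4.6% × (1 − 0%) = 4.6000%.
WACC = 0.3537 × 8.1000% + 0.0342 × 7.3500% + 0.6121 × 4.6000% = 5.9320%.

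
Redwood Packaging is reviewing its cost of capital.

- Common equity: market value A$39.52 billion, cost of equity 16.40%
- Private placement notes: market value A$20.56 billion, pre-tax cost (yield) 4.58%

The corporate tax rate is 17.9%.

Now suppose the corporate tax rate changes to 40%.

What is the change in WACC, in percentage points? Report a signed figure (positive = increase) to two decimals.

Current WACC:
Total capital V = 39.52 + 20.56 = 60.08.
Equity: weight = 39.52/60.08 = 0.6578; cost = 16.4%.
Private placement notes: weight = 20.56/60.08 = 0.3422; after-tax cost = 4.58% × (1 − 17.9%) = 3.7602%.
WACC = 0.6578 × 16.4000% + 0.3422 × 3.7602% = 12.0745%.
After the change:
Total capital V = 39.52 + 20.56 = 60.08.
Equity: weight = 39.52/60.08 = 0.6578; cost = 16.4%.
Private placement notes: weight = 20.56/60.08 = 0.3422; after-tax cost = 4.58% × (1 − 40%) = 2.7480%.
WACC = 0.6578 × 16.4000% + 0.3422 × 2.7480% = 11.7281%.
Change in WACC = 11.7281% − 12.0745% = -0.3464 pp.

-0.35 pp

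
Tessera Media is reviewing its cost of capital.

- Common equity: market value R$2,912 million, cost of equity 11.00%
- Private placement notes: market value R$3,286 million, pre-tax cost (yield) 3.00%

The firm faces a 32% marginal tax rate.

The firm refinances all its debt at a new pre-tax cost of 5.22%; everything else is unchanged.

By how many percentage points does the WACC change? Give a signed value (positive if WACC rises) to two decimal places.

Current WACC:
Total capital V = 2912 + 3286 = 6198.
Equity: weight = 2912/6198 = 0.4698; cost = 11%.
Private placement notes: weight = 3286/6198 = 0.5302; after-tax cost = 3% × (1 − 32%) = 2.0400%.
WACC = 0.4698 × 11.0000% + 0.5302 × 2.0400% = 6.2497%.
After the change:
Total capital V = 2912 + 3286 = 6198.
Equity: weight = 2912/6198 = 0.4698; cost = 11%.
Private placement notes: weight = 3286/6198 = 0.5302; after-tax cost = 5.22% × (1 − 32%) = 3.5496%.
WACC = 0.4698 × 11.0000% + 0.5302 × 3.5496% = 7.0500%.
Change in WACC = 7.0500% − 6.2497% = 0.8003 pp.

+0.80 pp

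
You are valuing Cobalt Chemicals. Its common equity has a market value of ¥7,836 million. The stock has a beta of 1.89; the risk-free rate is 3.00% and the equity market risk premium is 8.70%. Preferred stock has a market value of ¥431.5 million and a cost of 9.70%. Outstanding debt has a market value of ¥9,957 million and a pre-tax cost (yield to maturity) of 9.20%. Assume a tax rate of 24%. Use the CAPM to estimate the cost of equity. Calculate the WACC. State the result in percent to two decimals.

Cost of equity via CAPM: Re = 3.0% + 1.89 × 8.7% = 19.4430%.
Total capital V = 7836 + 431.5 + 9957 = 18224.5.
Equity: weight = 7836/18224.5 = 0.4300; cost = 19.443%.
Preferred: weight = 431.5/18224.5 = 0.0237; cost = 9.7%.
Debt: weight = 9957/18224.5 = 0.5464; after-tax cost = 9.2% × (1 − 24%) = 6.9920%.
WACC = 0.4300 × 19.4430% + 0.0237 × 9.7000% + 0.5464 × 6.9920% = 12.4097%.

12.41%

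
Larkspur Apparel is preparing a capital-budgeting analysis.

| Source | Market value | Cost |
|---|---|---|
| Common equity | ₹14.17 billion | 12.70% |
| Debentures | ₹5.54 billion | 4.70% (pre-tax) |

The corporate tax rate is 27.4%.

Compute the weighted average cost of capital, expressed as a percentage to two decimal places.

Total capital V = 14.17 + 5.54 = 19.71.
Equity: weight = 14.17/19.71 = 0.7189; cost = 12.7%.
Debentures: weight = 5.54/19.71 = 0.2811; after-tax cost = 4.7% × (1 − 27.4%) = 3.4122%.
WACC = 0.7189 × 12.7000% + 0.2811 × 3.4122% = 10.0894%.

10.09%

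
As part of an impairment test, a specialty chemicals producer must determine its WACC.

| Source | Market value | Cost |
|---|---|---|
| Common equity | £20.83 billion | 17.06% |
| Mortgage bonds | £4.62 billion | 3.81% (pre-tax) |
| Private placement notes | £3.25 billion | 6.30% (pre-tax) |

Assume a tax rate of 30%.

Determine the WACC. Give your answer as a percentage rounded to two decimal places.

13.31%

Total capital V = 20.83 + 4.62 + 3.25 = 28.7.
Equity: weight = 20.83/28.7 = 0.7258; cost = 17.06%.
Mortgage bonds: weight = 4.62/28.7 = 0.1610; after-tax cost = 3.81% × (1 − 30%) = 2.6670%.
Private placement notes: weight = 3.25/28.7 = 0.1132; after-tax cost = 6.3% × (1 − 30%) = 4.4100%.
WACC = 0.7258 × 17.0600% + 0.1610 × 2.6670% + 0.1132 × 4.4100% = 13.3106%.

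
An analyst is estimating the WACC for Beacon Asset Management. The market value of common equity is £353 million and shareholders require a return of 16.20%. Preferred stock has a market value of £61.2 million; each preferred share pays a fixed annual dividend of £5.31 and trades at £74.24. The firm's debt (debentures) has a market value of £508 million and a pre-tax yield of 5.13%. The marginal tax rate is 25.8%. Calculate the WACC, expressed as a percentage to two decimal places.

Cost of preferred: Rp = 5.31 / 74.24 = 7.1525%.
Total capital V = 353 + 61.2 + 508 = 922.2.
Equity: weight = 353/922.2 = 0.3828; cost = 16.2%.
Preferred: weight = 61.2/922.2 = 0.0664; cost = 7.1525%.
Debentures: weight = 508/922.2 = 0.5509; after-tax cost = 5.13% × (1 − 25.8%) = 3.8065%.
WACC = 0.3828 × 16.2000% + 0.0664 × 7.1525% + 0.5509 × 3.8065% = 8.7725%.

8.77%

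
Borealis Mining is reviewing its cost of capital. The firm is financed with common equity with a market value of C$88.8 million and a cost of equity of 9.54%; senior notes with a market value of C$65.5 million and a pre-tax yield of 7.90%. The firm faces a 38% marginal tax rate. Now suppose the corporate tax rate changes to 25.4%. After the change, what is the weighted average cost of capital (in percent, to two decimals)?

7.99%

After the change:
Total capital V = 88.8 + 65.5 = 154.3.
Equity: weight = 88.8/154.3 = 0.5755; cost = 9.54%.
Senior notes: weight = 65.5/154.3 = 0.4245; after-tax cost = 7.9% × (1 − 25.4%) = 5.8934%.
WACC = 0.5755 × 9.5400% + 0.4245 × 5.8934% = 7.9920%.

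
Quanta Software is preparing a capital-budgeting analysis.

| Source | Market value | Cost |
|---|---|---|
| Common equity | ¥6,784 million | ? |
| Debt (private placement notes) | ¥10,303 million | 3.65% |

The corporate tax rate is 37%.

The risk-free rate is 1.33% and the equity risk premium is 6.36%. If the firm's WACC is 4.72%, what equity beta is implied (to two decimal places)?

Total capital V = 6784 + 10303 = 17087.
Equity weight = 6784/17087 = 0.3970.
Private placement notes weight = 10303/17087 = 0.6030.
Debt contribution = 0.6030 × 3.65% × (1 − 37%) = 1.3865%.
Required equity contribution = 4.72% − 1.3865% = 3.3335%  ⇒  Re = 8.3961%.
CAPM: 8.3961% = 1.33% + β × 6.36%  ⇒  β = 1.1110.

1.11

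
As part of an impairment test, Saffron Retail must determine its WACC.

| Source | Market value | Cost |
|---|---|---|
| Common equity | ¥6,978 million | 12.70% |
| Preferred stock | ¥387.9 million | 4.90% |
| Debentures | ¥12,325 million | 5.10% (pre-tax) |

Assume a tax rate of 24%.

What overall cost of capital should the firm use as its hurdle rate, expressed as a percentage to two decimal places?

Total capital V = 6978 + 387.9 + 12325 = 19690.9.
Equity: weight = 6978/19690.9 = 0.3544; cost = 12.7%.
Preferred: weight = 387.9/19690.9 = 0.0197; cost = 4.9%.
Debentures: weight = 12325/19690.9 = 0.6259; after-tax cost = 5.1% × (1 − 24%) = 3.8760%.
WACC = 0.3544 × 12.7000% + 0.0197 × 4.9000% + 0.6259 × 3.8760% = 7.0232%.

7.02%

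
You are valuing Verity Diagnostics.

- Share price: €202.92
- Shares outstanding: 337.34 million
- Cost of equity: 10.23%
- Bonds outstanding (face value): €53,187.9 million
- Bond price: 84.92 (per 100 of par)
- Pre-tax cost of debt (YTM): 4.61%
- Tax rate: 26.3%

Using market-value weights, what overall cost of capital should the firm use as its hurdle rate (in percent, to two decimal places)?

Market value of equity E = 202.92 × 337.34m = 68453.0328m. Market value of debt D = 53187.9m × 84.92/100 = 45167.16468m.
Total capital V = 68453.0328 + 45167.16468 = 113620.19748.
Equity: weight = 68453.0328/113620.19748 = 0.6025; cost = 10.23%.
Bonds outstanding: weight = 45167.16468/113620.19748 = 0.3975; after-tax cost = 4.61% × (1 − 26.3%) = 3.3976%.
WACC = 0.6025 × 10.2300% + 0.3975 × 3.3976% = 7.5139%.

7.51%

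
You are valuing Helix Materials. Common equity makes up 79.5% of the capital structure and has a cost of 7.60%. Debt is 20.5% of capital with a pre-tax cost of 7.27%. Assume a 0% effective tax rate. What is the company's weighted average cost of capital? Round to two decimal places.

After-tax cost of debt = 7.27% × (1 − 0%) = 7.2700%.
WACC = 0.795 × 7.6000% + 0.205 × 7.2700% = 7.5323%.

7.53%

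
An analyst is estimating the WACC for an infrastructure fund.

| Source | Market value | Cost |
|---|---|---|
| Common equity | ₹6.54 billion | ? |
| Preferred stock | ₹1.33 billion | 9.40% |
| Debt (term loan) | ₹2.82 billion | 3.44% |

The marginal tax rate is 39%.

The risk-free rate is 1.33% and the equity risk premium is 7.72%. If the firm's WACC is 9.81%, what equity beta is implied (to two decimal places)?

1.54

Total capital V = 6.54 + 1.33 + 2.82 = 10.69.
Equity weight = 6.54/10.69 = 0.6118.
Preferred weight = 1.33/10.69 = 0.1244.
Term loan weight = 2.82/10.69 = 0.2638.
Debt contribution = 0.2638 × 3.44% × (1 − 39%) = 0.5536%.
Preferred contribution = 0.1244 × 9.4% = 1.1695%.
Required equity contribution = 9.81% − 1.7231% = 8.0869%  ⇒  Re = 13.2186%.
CAPM: 13.2186% = 1.33% + β × 7.72%  ⇒  β = 1.5400.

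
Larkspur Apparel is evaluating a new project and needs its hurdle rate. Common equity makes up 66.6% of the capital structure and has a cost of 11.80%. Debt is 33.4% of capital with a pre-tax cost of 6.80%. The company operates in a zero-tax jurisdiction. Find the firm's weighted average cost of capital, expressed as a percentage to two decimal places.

After-tax cost of debt = 6.8% × (1 − 0%) = 6.8000%.
WACC = 0.666 × 11.8000% + 0.334 × 6.8000% = 10.1300%.

10.13%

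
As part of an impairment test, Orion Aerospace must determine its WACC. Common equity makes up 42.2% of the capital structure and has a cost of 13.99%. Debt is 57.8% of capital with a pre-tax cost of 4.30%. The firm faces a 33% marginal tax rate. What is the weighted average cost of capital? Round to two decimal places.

After-tax cost of debt = 4.3% × (1 − 33%) = 2.8810%.
WACC = 0.422 × 13.9900% + 0.578 × 2.8810% = 7.5690%.

7.57%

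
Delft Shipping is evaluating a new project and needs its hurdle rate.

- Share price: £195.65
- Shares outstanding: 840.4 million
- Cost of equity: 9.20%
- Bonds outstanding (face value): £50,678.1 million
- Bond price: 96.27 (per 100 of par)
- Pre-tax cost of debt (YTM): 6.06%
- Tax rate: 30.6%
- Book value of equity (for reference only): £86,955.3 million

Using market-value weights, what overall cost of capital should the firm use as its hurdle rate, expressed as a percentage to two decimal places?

8.06%

Market value of equity E = 195.65 × 840.4m = 164424.26m. Market value of debt D = 50678.1m × 96.27/100 = 48787.80687m.
Total capital V = 164424.26 + 48787.80687 = 213212.06687.
Equity: weight = 164424.26/213212.06687 = 0.7712; cost = 9.2%.
Bonds outstanding: weight = 48787.80687/213212.06687 = 0.2288; after-tax cost = 6.06% × (1 − 30.6%) = 4.2056%.
WACC = 0.7712 × 9.2000% + 0.2288 × 4.2056% = 8.0572%.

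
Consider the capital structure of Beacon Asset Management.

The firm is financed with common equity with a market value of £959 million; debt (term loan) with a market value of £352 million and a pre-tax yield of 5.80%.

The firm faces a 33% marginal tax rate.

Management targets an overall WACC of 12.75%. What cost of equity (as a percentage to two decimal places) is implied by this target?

Total capital V = 959 + 352 = 1311.
Equity weight = 959/1311 = 0.7315.
Term loan weight = 352/1311 = 0.2685.
Debt contribution = 0.2685 × 5.8% × (1 − 33%) = 1.0434%.
Required equity contribution = 12.75% − 1.0434% = 11.7066%.
Re = 11.7066% / 0.7315 = 16.0035%.

16.00%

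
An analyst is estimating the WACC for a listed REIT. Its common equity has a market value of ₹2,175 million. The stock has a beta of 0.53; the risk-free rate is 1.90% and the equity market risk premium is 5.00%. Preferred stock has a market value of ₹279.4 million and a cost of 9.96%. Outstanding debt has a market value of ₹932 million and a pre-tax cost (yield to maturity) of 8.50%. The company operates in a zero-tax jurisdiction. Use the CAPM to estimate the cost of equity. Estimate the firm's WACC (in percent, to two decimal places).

Cost of equity via CAPM: Re = 1.9% + 0.53 × 5.0% = 4.5500%.
Total capital V = 2175 + 279.4 + 932 = 3386.4.
Equity: weight = 2175/3386.4 = 0.6423; cost = 4.55%.
Preferred: weight = 279.4/3386.4 = 0.0825; cost = 9.96%.
Debt: weight = 932/3386.4 = 0.2752; after-tax cost = 8.5% × (1 − 0%) = 8.5000%.
WACC = 0.6423 × 4.5500% + 0.0825 × 9.9600% + 0.2752 × 8.5000% = 6.0835%.

6.08%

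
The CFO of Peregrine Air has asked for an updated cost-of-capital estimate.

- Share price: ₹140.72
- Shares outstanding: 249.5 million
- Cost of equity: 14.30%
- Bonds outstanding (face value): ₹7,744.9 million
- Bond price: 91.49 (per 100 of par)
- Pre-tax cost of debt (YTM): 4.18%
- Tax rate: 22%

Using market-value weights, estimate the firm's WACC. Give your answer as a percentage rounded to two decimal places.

Market value of equity E = 140.72 × 249.5m = 35109.64m. Market value of debt D = 7744.9m × 91.49/100 = 7085.80901m.
Total capital V = 35109.64 + 7085.80901 = 42195.44901.
Equity: weight = 35109.64/42195.44901 = 0.8321; cost = 14.3%.
Bonds outstanding: weight = 7085.80901/42195.44901 = 0.1679; after-tax cost = 4.18% × (1 − 22%) = 3.2604%.
WACC = 0.8321 × 14.3000% + 0.1679 × 3.2604% = 12.4461%.

12.45%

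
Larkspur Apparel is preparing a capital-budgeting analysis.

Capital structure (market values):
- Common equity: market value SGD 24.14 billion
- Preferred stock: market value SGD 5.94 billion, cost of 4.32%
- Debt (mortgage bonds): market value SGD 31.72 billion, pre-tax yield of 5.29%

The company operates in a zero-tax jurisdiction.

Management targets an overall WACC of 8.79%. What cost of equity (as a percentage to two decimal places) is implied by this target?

Total capital V = 24.14 + 5.94 + 31.72 = 61.8.
Equity weight = 24.14/61.8 = 0.3906.
Preferred weight = 5.94/61.8 = 0.0961.
Mortgage bonds weight = 31.72/61.8 = 0.5133.
Debt contribution = 0.5133 × 5.29% × (1 − 0%) = 2.7152%.
Preferred contribution = 0.0961 × 4.32% = 0.4152%.
Required equity contribution = 8.79% − 3.1304% = 5.6596%.
Re = 5.6596% / 0.3906 = 14.4889%.

14.49%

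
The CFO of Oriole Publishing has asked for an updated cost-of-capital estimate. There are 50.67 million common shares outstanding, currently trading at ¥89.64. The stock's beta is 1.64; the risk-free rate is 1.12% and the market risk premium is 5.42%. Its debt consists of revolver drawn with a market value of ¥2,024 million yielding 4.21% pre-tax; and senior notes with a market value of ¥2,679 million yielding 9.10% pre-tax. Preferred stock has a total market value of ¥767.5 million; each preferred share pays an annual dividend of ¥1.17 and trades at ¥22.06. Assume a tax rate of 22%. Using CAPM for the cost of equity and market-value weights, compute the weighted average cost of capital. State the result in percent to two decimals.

7.51%

Cost of equity via CAPM: Re = 1.12% + 1.64 × 5.42% = 10.0088%.
Cost of preferred: Rp = 1.17 / 22.06 = 5.3037%.
Market value of equity E = 89.64 × 50.67m = 4542.0588m.
Total capital V = 4542.0588 + 767.5 + 2024 + 2679 = 10012.5588.
Equity: weight = 4542.0588/10012.5588 = 0.4536; cost = 10.0088%.
Preferred: weight = 767.5/10012.5588 = 0.0767; cost = 5.3037%.
Revolver drawn: weight = 2024/10012.5588 = 0.2021; after-tax cost = 4.21% × (1 − 22%) = 3.2838%.
Senior notes: weight = 2679/10012.5588 = 0.2676; after-tax cost = 9.1% × (1 − 22%) = 7.0980%.
WACC = 0.4536 × 10.0088% + 0.0767 × 5.3037% + 0.2021 × 3.2838% + 0.2676 × 7.0980% = 7.5099%.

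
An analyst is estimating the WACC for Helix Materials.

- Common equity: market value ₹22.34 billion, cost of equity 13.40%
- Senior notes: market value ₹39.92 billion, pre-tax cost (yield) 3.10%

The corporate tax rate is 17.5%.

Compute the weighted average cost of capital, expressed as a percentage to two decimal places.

6.45%

Total capital V = 22.34 + 39.92 = 62.26.
Equity: weight = 22.34/62.26 = 0.3588; cost = 13.4%.
Senior notes: weight = 39.92/62.26 = 0.6412; after-tax cost = 3.1% × (1 − 17.5%) = 2.5575%.
WACC = 0.3588 × 13.4000% + 0.6412 × 2.5575% = 6.4480%.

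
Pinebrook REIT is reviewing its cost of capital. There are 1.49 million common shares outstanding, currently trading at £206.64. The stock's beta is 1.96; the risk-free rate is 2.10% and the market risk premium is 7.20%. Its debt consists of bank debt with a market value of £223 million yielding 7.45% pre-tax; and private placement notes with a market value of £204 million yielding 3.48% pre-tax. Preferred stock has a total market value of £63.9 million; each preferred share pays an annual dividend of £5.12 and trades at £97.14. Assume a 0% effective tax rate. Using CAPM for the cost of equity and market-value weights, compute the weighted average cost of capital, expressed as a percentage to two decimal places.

Cost of equity via CAPM: Re = 2.1% + 1.96 × 7.2% = 16.2120%.
Cost of preferred: Rp = 5.12 / 97.14 = 5.2707%.
Market value of equity E = 206.64 × 1.49m = 307.8936m.
Total capital V = 307.8936 + 63.9 + 223 + 204 = 798.7936.
Equity: weight = 307.8936/798.7936 = 0.3854; cost = 16.212%.
Preferred: weight = 63.9/798.7936 = 0.0800; cost = 5.2707%.
Bank debt: weight = 223/798.7936 = 0.2792; after-tax cost = 7.45% × (1 − 0%) = 7.4500%.
Private placement notes: weight = 204/798.7936 = 0.2554; after-tax cost = 3.48% × (1 − 0%) = 3.4800%.
WACC = 0.3854 × 16.2120% + 0.0800 × 5.2707% + 0.2792 × 7.4500% + 0.2554 × 3.4800% = 9.6391%.

9.64%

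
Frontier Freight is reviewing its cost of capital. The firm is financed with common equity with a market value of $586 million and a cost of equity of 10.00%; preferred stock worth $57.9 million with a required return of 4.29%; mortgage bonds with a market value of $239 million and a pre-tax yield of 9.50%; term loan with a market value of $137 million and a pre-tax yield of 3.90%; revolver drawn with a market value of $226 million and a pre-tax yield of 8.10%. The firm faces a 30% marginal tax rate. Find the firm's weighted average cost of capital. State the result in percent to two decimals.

Total capital V = 586 + 57.9 + 239 + 137 + 226 = 1245.9.
Equity: weight = 586/1245.9 = 0.4703; cost = 10%.
Preferred: weight = 57.9/1245.9 = 0.0465; cost = 4.29%.
Mortgage bonds: weight = 239/1245.9 = 0.1918; after-tax cost = 9.5% × (1 − 30%) = 6.6500%.
Term loan: weight = 137/1245.9 = 0.1100; after-tax cost = 3.9% × (1 − 30%) = 2.7300%.
Revolver drawn: weight = 226/1245.9 = 0.1814; after-tax cost = 8.1% × (1 − 30%) = 5.6700%.
WACC = 0.4703 × 10.0000% + 0.0465 × 4.2900% + 0.1918 × 6.6500% + 0.1100 × 2.7300% + 0.1814 × 5.6700% = 7.5072%.

7.51%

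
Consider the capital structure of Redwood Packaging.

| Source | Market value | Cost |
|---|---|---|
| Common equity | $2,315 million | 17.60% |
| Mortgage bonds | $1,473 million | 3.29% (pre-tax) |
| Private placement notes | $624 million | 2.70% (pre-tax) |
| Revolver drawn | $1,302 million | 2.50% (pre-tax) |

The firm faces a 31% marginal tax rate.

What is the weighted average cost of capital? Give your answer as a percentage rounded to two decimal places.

8.31%

Total capital V = 2315 + 1473 + 624 + 1302 = 5714.
Equity: weight = 2315/5714 = 0.4051; cost = 17.6%.
Mortgage bonds: weight = 1473/5714 = 0.2578; after-tax cost = 3.29% × (1 − 31%) = 2.2701%.
Private placement notes: weight = 624/5714 = 0.1092; after-tax cost = 2.7% × (1 − 31%) = 1.8630%.
Revolver drawn: weight = 1302/5714 = 0.2279; after-tax cost = 2.5% × (1 − 31%) = 1.7250%.
WACC = 0.4051 × 17.6000% + 0.2578 × 2.2701% + 0.1092 × 1.8630% + 0.2279 × 1.7250% = 8.3123%.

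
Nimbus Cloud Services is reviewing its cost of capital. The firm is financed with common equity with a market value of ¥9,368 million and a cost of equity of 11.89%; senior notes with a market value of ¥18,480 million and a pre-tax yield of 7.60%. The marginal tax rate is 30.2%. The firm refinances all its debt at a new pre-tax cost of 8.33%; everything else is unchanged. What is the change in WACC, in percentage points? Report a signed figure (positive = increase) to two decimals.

Current WACC:
Total capital V = 9368 + 18480 = 27848.
Equity: weight = 9368/27848 = 0.3364; cost = 11.89%.
Senior notes: weight = 18480/27848 = 0.6636; after-tax cost = 7.6% × (1 − 30.2%) = 5.3048%.
WACC = 0.3364 × 11.8900% + 0.6636 × 5.3048% = 7.5200%.
After the change:
Total capital V = 9368 + 18480 = 27848.
Equity: weight = 9368/27848 = 0.3364; cost = 11.89%.
Senior notes: weight = 18480/27848 = 0.6636; after-tax cost = 8.33% × (1 − 30.2%) = 5.8143%.
WACC = 0.3364 × 11.8900% + 0.6636 × 5.8143% = 7.8582%.
Change in WACC = 7.8582% − 7.5200% = 0.3381 pp.

+0.34 pp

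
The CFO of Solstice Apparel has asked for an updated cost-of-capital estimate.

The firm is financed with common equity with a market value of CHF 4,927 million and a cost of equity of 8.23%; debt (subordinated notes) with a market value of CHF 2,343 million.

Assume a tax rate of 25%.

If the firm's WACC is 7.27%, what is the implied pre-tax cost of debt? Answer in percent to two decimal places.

Total capital V = 4927 + 2343 = 7270.
Equity weight = 4927/7270 = 0.6777.
Subordinated notes weight = 2343/7270 = 0.3223.
Equity contribution = 0.6777 × 8.23% = 5.5776%.
Remaining for debt = 7.27% − 5.5776% = 1.6924%.
Rd × (1 − 25%) × 0.3223 = 1.6924%  ⇒  Rd = 7.0017%.

7.00%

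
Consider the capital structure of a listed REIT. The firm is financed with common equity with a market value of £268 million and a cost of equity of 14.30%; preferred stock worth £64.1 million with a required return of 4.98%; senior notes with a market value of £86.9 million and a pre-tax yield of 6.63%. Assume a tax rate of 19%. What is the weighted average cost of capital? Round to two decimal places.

11.02%

Total capital V = 268 + 64.1 + 86.9 = 419.
Equity: weight = 268/419 = 0.6396; cost = 14.3%.
Preferred: weight = 64.1/419 = 0.1530; cost = 4.98%.
Senior notes: weight = 86.9/419 = 0.2074; after-tax cost = 6.63% × (1 − 19%) = 5.3703%.
WACC = 0.6396 × 14.3000% + 0.1530 × 4.9800% + 0.2074 × 5.3703% = 11.0222%.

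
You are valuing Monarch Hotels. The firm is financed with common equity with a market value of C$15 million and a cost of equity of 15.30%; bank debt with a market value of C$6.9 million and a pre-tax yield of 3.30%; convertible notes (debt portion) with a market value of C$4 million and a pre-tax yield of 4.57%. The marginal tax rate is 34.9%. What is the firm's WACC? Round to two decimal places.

Total capital V = 15 + 6.9 + 4 = 25.9.
Equity: weight = 15/25.9 = 0.5792; cost = 15.3%.
Bank debt: weight = 6.9/25.9 = 0.2664; after-tax cost = 3.3% × (1 − 34.9%) = 2.1483%.
Convertible notes (debt portion): weight = 4/25.9 = 0.1544; after-tax cost = 4.57% × (1 − 34.9%) = 2.9751%.
WACC = 0.5792 × 15.3000% + 0.2664 × 2.1483% + 0.1544 × 2.9751% = 9.8928%.

9.89%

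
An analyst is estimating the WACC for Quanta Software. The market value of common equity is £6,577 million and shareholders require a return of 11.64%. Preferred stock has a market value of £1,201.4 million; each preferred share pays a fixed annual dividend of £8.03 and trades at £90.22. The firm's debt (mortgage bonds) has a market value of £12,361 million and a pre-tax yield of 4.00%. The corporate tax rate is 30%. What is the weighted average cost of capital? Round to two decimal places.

Cost of preferred: Rp = 8.03 / 90.22 = 8.9005%.
Total capital V = 6577 + 1201.4 + 12361 = 20139.4.
Equity: weight = 6577/20139.4 = 0.3266; cost = 11.64%.
Preferred: weight = 1201.4/20139.4 = 0.0597; cost = 8.9005%.
Mortgage bonds: weight = 12361/20139.4 = 0.6138; after-tax cost = 4% × (1 − 30%) = 2.8000%.
WACC = 0.3266 × 11.6400% + 0.0597 × 8.9005% + 0.6138 × 2.8000% = 6.0508%.

6.05%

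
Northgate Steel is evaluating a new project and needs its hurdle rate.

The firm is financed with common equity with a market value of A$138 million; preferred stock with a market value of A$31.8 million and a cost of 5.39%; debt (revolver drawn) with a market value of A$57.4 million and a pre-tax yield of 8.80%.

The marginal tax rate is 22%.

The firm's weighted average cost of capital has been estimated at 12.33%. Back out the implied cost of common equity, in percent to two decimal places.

16.20%

Total capital V = 138 + 31.8 + 57.4 = 227.2.
Equity weight = 138/227.2 = 0.6074.
Preferred weight = 31.8/227.2 = 0.1400.
Revolver drawn weight = 57.4/227.2 = 0.2526.
Debt contribution = 0.2526 × 8.8% × (1 − 22%) = 1.7341%.
Preferred contribution = 0.1400 × 5.39% = 0.7544%.
Required equity contribution = 12.33% − 2.4885% = 9.8415%.
Re = 9.8415% / 0.6074 = 16.2028%.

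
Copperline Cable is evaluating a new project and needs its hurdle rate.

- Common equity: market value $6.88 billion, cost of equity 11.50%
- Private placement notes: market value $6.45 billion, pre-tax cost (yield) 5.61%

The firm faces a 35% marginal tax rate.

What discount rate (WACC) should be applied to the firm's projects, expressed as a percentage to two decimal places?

Total capital V = 6.88 + 6.45 = 13.33.
Equity: weight = 6.88/13.33 = 0.5161; cost = 11.5%.
Private placement notes: weight = 6.45/13.33 = 0.4839; after-tax cost = 5.61% × (1 − 35%) = 3.6465%.
WACC = 0.5161 × 11.5000% + 0.4839 × 3.6465% = 7.6999%.

7.70%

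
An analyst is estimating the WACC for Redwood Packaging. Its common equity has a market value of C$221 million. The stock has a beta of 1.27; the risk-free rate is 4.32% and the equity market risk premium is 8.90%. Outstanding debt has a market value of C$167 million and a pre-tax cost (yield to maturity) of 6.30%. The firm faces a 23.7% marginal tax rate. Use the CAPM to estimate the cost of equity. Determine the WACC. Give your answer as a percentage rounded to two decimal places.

10.97%

Cost of equity via CAPM: Re = 4.32% + 1.27 × 8.9% = 15.6230%.
Total capital V = 221 + 167 = 388.
Equity: weight = 221/388 = 0.5696; cost = 15.623%.
Debt: weight = 167/388 = 0.4304; after-tax cost = 6.3% × (1 − 23.7%) = 4.8069%.
WACC = 0.5696 × 15.6230% + 0.4304 × 4.8069% = 10.9676%.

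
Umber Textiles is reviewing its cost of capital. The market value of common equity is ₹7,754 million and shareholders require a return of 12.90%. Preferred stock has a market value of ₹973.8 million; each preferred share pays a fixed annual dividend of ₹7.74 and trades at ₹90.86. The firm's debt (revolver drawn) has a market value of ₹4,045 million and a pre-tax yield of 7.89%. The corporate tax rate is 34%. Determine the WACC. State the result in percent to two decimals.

10.13%

Cost of preferred: Rp = 7.74 / 90.86 = 8.5186%.
Total capital V = 7754 + 973.8 + 4045 = 12772.8.
Equity: weight = 7754/12772.8 = 0.6071; cost = 12.9%.
Preferred: weight = 973.8/12772.8 = 0.0762; cost = 8.5186%.
Revolver drawn: weight = 4045/12772.8 = 0.3167; after-tax cost = 7.89% × (1 − 34%) = 5.2074%.
WACC = 0.6071 × 12.9000% + 0.0762 × 8.5186% + 0.3167 × 5.2074% = 10.1298%.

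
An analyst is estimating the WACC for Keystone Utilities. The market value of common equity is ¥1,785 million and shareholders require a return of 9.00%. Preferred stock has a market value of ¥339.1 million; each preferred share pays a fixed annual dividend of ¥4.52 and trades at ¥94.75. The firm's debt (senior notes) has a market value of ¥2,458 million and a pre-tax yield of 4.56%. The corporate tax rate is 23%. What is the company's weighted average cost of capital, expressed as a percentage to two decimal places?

Cost of preferred: Rp = 4.52 / 94.75 = 4.7704%.
Total capital V = 1785 + 339.1 + 2458 = 4582.1.
Equity: weight = 1785/4582.1 = 0.3896; cost = 9%.
Preferred: weight = 339.1/4582.1 = 0.0740; cost = 4.7704%.
Senior notes: weight = 2458/4582.1 = 0.5364; after-tax cost = 4.56% × (1 − 23%) = 3.5112%.
WACC = 0.3896 × 9.0000% + 0.0740 × 4.7704% + 0.5364 × 3.5112% = 5.7426%.

5.74%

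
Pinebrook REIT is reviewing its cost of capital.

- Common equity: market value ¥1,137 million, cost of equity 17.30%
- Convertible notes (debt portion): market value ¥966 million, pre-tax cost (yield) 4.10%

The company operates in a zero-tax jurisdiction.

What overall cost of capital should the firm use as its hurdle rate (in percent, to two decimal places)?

Total capital V = 1137 + 966 = 2103.
Equity: weight = 1137/2103 = 0.5407; cost = 17.3%.
Convertible notes (debt portion): weight = 966/2103 = 0.4593; after-tax cost = 4.1% × (1 − 0%) = 4.1000%.
WACC = 0.5407 × 17.3000% + 0.4593 × 4.1000% = 11.2367%.

11.24%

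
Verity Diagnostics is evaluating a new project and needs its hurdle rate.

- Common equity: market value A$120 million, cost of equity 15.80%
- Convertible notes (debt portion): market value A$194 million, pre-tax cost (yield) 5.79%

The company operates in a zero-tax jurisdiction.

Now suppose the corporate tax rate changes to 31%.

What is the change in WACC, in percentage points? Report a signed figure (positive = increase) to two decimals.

Current WACC:
Total capital V = 120 + 194 = 314.
Equity: weight = 120/314 = 0.3822; cost = 15.8%.
Convertible notes (debt portion): weight = 194/314 = 0.6178; after-tax cost = 5.79% × (1 − 0%) = 5.7900%.
WACC = 0.3822 × 15.8000% + 0.6178 × 5.7900% = 9.6155%.
After the change:
Total capital V = 120 + 194 = 314.
Equity: weight = 120/314 = 0.3822; cost = 15.8%.
Convertible notes (debt portion): weight = 194/314 = 0.6178; after-tax cost = 5.79% × (1 − 31%) = 3.9951%.
WACC = 0.3822 × 15.8000% + 0.6178 × 3.9951% = 8.5065%.
Change in WACC = 8.5065% − 9.6155% = -1.1090 pp.

-1.11 pp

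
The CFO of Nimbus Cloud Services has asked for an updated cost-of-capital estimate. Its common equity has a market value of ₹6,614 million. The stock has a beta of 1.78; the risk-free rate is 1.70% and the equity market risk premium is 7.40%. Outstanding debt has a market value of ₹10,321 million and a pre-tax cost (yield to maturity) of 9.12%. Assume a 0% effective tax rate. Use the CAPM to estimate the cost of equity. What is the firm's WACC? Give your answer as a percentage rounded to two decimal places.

Cost of equity via CAPM: Re = 1.7% + 1.78 × 7.4% = 14.8720%.
Total capital V = 6614 + 10321 = 16935.
Equity: weight = 6614/16935 = 0.3906; cost = 14.872%.
Debt: weight = 10321/16935 = 0.6094; after-tax cost = 9.12% × (1 − 0%) = 9.1200%.
WACC = 0.3906 × 14.8720% + 0.6094 × 9.1200% = 11.3665%.

11.37%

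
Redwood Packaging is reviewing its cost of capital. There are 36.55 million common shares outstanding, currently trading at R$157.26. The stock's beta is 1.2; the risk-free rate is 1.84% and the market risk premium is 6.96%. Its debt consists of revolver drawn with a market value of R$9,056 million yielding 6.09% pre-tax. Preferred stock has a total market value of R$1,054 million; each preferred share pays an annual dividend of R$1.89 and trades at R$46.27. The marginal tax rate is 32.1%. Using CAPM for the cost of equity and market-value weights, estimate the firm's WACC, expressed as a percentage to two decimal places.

Cost of equity via CAPM: Re = 1.84% + 1.2 × 6.96% = 10.1920%.
Cost of preferred: Rp = 1.89 / 46.27 = 4.0847%.
Market value of equity E = 157.26 × 36.55m = 5747.853m.
Total capital V = 5747.853 + 1054 + 9056 = 15857.853.
Equity: weight = 5747.853/15857.853 = 0.3625; cost = 10.192%.
Preferred: weight = 1054/15857.853 = 0.0665; cost = 4.0847%.
Revolver drawn: weight = 9056/15857.853 = 0.5711; after-tax cost = 6.09% × (1 − 32.1%) = 4.1351%.
WACC = 0.3625 × 10.1920% + 0.0665 × 4.0847% + 0.5711 × 4.1351% = 6.3271%.

6.33%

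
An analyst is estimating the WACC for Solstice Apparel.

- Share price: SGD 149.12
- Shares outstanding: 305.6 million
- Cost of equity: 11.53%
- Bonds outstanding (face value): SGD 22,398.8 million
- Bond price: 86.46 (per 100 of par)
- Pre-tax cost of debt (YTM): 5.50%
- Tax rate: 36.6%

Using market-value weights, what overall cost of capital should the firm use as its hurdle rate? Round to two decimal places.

9.13%

Market value of equity E = 149.12 × 305.6m = 45571.072m. Market value of debt D = 22398.8m × 86.46/100 = 19366.00248m.
Total capital V = 45571.072 + 19366.00248 = 64937.07448.
Equity: weight = 45571.072/64937.07448 = 0.7018; cost = 11.53%.
Bonds outstanding: weight = 19366.00248/64937.07448 = 0.2982; after-tax cost = 5.5% × (1 − 36.6%) = 3.4870%.
WACC = 0.7018 × 11.5300% + 0.2982 × 3.4870% = 9.1314%.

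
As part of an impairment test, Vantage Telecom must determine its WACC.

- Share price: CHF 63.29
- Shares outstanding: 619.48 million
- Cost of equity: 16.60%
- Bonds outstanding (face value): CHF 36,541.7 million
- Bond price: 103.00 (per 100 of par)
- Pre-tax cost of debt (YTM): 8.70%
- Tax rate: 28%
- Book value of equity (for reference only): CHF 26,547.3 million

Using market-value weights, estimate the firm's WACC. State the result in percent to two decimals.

11.54%

Market value of equity E = 63.29 × 619.48m = 39206.8892m. Market value of debt D = 36541.7m × 103.0/100 = 37637.951m.
Total capital V = 39206.8892 + 37637.951 = 76844.8402.
Equity: weight = 39206.8892/76844.8402 = 0.5102; cost = 16.6%.
Bonds outstanding: weight = 37637.951/76844.8402 = 0.4898; after-tax cost = 8.7% × (1 − 28%) = 6.2640%.
WACC = 0.5102 × 16.6000% + 0.4898 × 6.2640% = 11.5375%.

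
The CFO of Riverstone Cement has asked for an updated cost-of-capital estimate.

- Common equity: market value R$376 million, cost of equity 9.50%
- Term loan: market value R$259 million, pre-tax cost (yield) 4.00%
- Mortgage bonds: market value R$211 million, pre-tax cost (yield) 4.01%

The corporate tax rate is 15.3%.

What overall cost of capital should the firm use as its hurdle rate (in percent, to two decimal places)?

6.11%

Total capital V = 376 + 259 + 211 = 846.
Equity: weight = 376/846 = 0.4444; cost = 9.5%.
Term loan: weight = 259/846 = 0.3061; after-tax cost = 4% × (1 − 15.3%) = 3.3880%.
Mortgage bonds: weight = 211/846 = 0.2494; after-tax cost = 4.01% × (1 − 15.3%) = 3.3965%.
WACC = 0.4444 × 9.5000% + 0.3061 × 3.3880% + 0.2494 × 3.3965% = 6.1066%.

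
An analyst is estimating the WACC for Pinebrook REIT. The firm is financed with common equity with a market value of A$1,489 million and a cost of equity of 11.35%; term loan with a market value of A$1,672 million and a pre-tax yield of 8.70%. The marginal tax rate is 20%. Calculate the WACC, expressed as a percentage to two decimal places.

9.03%

Total capital V = 1489 + 1672 = 3161.
Equity: weight = 1489/3161 = 0.4711; cost = 11.35%.
Term loan: weight = 1672/3161 = 0.5289; after-tax cost = 8.7% × (1 − 20%) = 6.9600%.
WACC = 0.4711 × 11.3500% + 0.5289 × 6.9600% = 9.0279%.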